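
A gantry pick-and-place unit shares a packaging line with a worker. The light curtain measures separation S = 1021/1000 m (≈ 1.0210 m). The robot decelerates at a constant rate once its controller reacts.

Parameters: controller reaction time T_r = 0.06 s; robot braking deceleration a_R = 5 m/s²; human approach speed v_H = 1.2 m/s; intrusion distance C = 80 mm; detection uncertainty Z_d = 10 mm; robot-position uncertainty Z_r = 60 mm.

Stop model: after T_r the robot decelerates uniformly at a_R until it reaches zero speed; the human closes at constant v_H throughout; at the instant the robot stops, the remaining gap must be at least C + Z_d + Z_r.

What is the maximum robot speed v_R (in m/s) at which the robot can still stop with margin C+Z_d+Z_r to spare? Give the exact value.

at the boundary: (1/10)·v² + (3/10)·v + (-799/1000) = 0
  disc = (3/10)² − 4·(1/10)·(-799/1000) = 256/625 ; √disc = 16/25
  v_R = (−(3/10) + 16/25) / (2·(1/10)) = 17/10 m/s
check:
stop time T_s = (17/10)/5 = 0.3400 s
reaction-phase robot travel = 1.7000·0.0600 = 0.1020 m
robot under decel: 1.7000²/(2·5.0000) = 0.2890 m
person approaches 1.2000·(0.0600+0.3400) = 0.4800 m
margins: 0.0800+0.0100+0.0600 = 0.1500 m
sum ≈ 0.1020+0.2890+0.4800+0.1500 ≈ 1.0210 m = S ✓

v_R_max = 17/10 m/s = 1.7000 m/s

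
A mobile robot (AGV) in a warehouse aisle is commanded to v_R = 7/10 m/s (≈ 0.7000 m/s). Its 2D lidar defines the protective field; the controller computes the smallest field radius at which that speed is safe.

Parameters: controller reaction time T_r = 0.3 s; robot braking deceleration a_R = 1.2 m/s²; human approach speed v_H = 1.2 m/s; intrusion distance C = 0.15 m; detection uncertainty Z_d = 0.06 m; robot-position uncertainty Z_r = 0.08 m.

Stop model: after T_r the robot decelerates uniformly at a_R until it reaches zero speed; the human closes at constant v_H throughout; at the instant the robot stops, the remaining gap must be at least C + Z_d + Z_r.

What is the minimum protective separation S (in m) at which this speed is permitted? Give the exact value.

braking lasts T_s = (7/10)/(6/5) = 0.5833 s
robot covers v_R·T_r = 0.7000·0.3000 = 0.2100 m before braking
robot under decel: 0.7000²/(2·1.2000) = 0.2042 m
human over T_r+T_s: 1.2000·(0.3000+0.5833) = 1.0600 m
margins: 0.1500+0.0600+0.0800 = 0.2900 m
S_min ≈ 0.2100+0.2042+1.0600+0.2900  ⇒  S_min = 2117/1200 m

S_min = 2117/1200 m = 1.7642 m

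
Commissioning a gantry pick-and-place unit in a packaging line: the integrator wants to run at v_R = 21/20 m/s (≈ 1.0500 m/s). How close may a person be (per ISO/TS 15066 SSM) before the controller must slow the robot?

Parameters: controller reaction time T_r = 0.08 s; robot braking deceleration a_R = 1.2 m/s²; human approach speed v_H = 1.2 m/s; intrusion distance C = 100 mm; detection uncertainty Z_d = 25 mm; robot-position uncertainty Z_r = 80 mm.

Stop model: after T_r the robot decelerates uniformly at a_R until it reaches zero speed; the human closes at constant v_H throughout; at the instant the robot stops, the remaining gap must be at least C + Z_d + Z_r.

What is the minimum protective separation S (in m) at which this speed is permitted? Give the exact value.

S_min = 3031/1600 m = 1.8944 m

stop time T_s = (21/20)/(6/5) = 0.8750 s
robot covers v_R·T_r = 1.0500·0.0800 = 0.0840 m before braking
robot under decel: 1.0500²/(2·1.2000) = 0.4594 m
human over T_r+T_s: 1.2000·(0.0800+0.8750) = 1.1460 m
margins: 0.1000+0.0250+0.0800 = 0.2050 m
S_min ≈ 0.0840+0.4594+1.1460+0.2050  ⇒  S_min = 3031/1600 m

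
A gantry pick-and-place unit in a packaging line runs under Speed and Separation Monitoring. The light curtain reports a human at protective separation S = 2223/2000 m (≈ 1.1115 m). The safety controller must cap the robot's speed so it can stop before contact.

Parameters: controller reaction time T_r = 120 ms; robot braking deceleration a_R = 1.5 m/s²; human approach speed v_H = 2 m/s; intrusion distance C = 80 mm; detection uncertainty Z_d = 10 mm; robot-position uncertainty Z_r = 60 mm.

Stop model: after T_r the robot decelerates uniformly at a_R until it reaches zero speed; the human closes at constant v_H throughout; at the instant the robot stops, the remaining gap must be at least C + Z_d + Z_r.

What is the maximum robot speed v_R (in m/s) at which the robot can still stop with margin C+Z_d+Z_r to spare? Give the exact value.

v_R_max = 9/20 m/s = 0.4500 m/s

collect terms ⇒ (1/3)·v_R² + (109/75)·v_R + (-1443/2000) = 0
  disc = (109/75)² − 4·(1/3)·(-1443/2000) = 69169/22500 ; √disc = 263/150
  v_R = (−(109/75) + 263/150) / (2·(1/3)) = 9/20 m/s
check:
T_s = v_R/a_R = (9/20)/(3/2) = 0.3000 s
reaction-phase robot travel = 0.4500·0.1200 = 0.0540 m
braking distance = 0.4500²/(2·1.5000) = 0.0675 m
human over T_r+T_s: 2.0000·(0.1200+0.3000) = 0.8400 m
C+Z_d+Z_r = 0.0800+0.0100+0.0600 = 0.1500 m
sum ≈ 0.0540+0.0675+0.8400+0.1500 ≈ 1.1115 m = S ✓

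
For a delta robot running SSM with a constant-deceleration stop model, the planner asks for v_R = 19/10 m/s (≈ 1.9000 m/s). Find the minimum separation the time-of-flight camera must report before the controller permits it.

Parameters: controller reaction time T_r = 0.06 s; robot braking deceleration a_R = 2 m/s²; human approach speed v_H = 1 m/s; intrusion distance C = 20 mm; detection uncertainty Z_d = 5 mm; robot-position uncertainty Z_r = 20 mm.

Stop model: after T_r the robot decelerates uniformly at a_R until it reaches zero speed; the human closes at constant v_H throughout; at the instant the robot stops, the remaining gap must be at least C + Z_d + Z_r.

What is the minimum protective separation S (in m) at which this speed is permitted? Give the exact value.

S_min = 4143/2000 m = 2.0715 m

braking lasts T_s = (19/10)/2 = 0.9500 s
robot covers v_R·T_r = 1.9000·0.0600 = 0.1140 m before braking
braking distance = 1.9000²/(2·2.0000) = 0.9025 m
human over T_r+T_s: 1.0000·(0.0600+0.9500) = 1.0100 m
residual clearance needed = 0.0200+0.0050+0.0200 = 0.0450 m
S_min ≈ 0.1140+0.9025+1.0100+0.0450  ⇒  S_min = 4143/2000 m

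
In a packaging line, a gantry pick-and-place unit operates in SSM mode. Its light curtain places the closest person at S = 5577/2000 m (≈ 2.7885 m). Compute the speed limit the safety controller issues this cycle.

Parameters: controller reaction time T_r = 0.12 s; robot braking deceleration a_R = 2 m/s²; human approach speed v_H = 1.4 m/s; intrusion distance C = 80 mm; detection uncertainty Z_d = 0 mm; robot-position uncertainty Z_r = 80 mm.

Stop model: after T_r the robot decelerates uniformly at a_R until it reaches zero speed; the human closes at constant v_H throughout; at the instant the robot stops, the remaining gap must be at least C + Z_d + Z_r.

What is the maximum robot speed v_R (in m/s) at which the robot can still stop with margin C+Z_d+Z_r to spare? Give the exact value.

v_R_max = 19/10 m/s = 1.9000 m/s

at the boundary: (1/4)·v² + (41/50)·v + (-4921/2000) = 0
  disc = (41/50)² − 4·(1/4)·(-4921/2000) = 31329/10000 ; √disc = 177/100
  v_R = (−(41/50) + 177/100) / (2·(1/4)) = 19/10 m/s
check:
stop time T_s = (19/10)/2 = 0.9500 s
reaction-phase robot travel = 1.9000·0.1200 = 0.2280 m
robot under decel: 1.9000²/(2·2.0000) = 0.9025 m
human over T_r+T_s: 1.4000·(0.1200+0.9500) = 1.4980 m
C+Z_d+Z_r = 0.0800+0.0000+0.0800 = 0.1600 m
sum ≈ 0.2280+0.9025+1.4980+0.1600 ≈ 2.7885 m = S ✓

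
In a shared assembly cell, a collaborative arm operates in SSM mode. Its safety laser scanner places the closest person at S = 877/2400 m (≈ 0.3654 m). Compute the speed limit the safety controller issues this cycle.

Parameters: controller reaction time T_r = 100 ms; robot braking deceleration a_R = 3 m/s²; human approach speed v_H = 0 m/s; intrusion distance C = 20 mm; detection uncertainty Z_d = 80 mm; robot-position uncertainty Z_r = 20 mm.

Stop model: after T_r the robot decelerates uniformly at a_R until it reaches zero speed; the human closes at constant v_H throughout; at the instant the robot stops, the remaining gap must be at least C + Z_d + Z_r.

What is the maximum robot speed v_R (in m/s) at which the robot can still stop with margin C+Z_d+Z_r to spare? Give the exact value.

v_R_max = 19/20 m/s = 0.9500 m/s

collect terms ⇒ (1/6)·v_R² + (1/10)·v_R + (-589/2400) = 0
  disc = (1/10)² − 4·(1/6)·(-589/2400) = 25/144 ; √disc = 5/12
  v_R = (−(1/10) + 5/12) / (2·(1/6)) = 19/20 m/s
check:
T_s = v_R/a_R = (19/20)/3 = 0.3167 s
robot in T_r: 0.9500·0.1000 = 0.0950 m
robot under decel: 0.9500²/(2·3.0000) = 0.1504 m
human closes 0.0000·0.4167 = 0.0000 m
C+Z_d+Z_r = 0.0200+0.0800+0.0200 = 0.1200 m
sum ≈ 0.0950+0.1504+0.0000+0.1200 ≈ 0.3654 m = S ✓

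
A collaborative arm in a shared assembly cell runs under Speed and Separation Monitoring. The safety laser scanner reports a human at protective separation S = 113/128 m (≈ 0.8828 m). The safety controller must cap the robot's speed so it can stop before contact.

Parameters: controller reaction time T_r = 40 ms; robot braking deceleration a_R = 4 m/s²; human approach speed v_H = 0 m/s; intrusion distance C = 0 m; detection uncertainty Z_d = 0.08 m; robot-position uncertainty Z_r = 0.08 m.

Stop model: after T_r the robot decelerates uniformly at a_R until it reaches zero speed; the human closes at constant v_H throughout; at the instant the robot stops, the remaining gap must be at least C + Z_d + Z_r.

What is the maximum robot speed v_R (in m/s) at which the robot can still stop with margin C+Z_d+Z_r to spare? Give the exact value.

v_R_max = 9/4 m/s = 2.2500 m/s

quadratic (1/8)·v² + (1/25)·v + (-2313/3200) = 0
  disc = (1/25)² − 4·(1/8)·(-2313/3200) = 58081/160000 ; √disc = 241/400
  v_R = (−(1/25) + 241/400) / (2·(1/8)) = 9/4 m/s
check:
braking lasts T_s = (9/4)/4 = 0.5625 s
robot in T_r: 2.2500·0.0400 = 0.0900 m
robot under decel: 2.2500²/(2·4.0000) = 0.6328 m
person approaches 0.0000·(0.0400+0.5625) = 0.0000 m
C+Z_d+Z_r = 0.0000+0.0800+0.0800 = 0.1600 m
sum ≈ 0.0900+0.6328+0.0000+0.1600 ≈ 0.8828 m = S ✓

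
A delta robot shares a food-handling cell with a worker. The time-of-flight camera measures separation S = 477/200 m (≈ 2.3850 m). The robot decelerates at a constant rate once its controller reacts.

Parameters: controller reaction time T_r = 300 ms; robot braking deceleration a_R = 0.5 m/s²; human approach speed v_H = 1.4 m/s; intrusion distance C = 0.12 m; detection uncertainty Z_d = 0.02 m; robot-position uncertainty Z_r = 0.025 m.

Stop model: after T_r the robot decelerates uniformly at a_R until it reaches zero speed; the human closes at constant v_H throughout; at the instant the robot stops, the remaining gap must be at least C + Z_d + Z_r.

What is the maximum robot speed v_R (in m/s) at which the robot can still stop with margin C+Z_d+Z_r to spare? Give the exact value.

quadratic (1)·v² + (31/10)·v + (-9/5) = 0
  disc = (31/10)² − 4·(1)·(-9/5) = 1681/100 ; √disc = 41/10
  v_R = (−(31/10) + 41/10) / (2·(1)) = 1/2 m/s
check:
braking lasts T_s = (1/2)/(1/2) = 1.0000 s
robot in T_r: 0.5000·0.3000 = 0.1500 m
robot covers 0.5000·1.0000 − ½·0.5000·1.0000² = 0.2500 m while stopping
person approaches 1.4000·(0.3000+1.0000) = 1.8200 m
C+Z_d+Z_r = 0.1200+0.0200+0.0250 = 0.1650 m
sum ≈ 0.1500+0.2500+1.8200+0.1650 ≈ 2.3850 m = S ✓

v_R_max = 1/2 m/s = 0.5000 m/s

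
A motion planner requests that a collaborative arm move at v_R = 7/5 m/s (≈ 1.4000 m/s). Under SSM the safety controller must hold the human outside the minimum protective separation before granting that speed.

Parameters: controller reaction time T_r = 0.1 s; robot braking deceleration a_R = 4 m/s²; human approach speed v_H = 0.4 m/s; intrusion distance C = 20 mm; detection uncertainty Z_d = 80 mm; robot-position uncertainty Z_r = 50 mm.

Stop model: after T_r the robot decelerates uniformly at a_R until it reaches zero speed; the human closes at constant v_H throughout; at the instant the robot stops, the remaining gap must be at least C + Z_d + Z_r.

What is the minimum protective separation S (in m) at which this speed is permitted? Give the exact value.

braking lasts T_s = (7/5)/4 = 0.3500 s
robot covers v_R·T_r = 1.4000·0.1000 = 0.1400 m before braking
braking distance = 1.4000²/(2·4.0000) = 0.2450 m
person approaches 0.4000·(0.1000+0.3500) = 0.1800 m
margins: 0.0200+0.0800+0.0500 = 0.1500 m
S_min ≈ 0.1400+0.2450+0.1800+0.1500  ⇒  S_min = 143/200 m

S_min = 143/200 m = 0.7150 m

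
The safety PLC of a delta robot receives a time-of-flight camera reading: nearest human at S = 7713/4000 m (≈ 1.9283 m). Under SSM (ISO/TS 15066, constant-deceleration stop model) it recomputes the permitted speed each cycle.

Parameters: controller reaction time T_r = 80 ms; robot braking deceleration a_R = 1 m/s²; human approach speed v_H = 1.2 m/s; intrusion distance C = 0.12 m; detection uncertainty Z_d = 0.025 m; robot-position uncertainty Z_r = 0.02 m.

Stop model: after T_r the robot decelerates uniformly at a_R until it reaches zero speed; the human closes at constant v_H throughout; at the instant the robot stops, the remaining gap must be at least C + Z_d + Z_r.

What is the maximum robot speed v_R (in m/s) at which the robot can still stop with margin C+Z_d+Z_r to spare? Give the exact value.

quadratic (1/2)·v² + (32/25)·v + (-6669/4000) = 0
  disc = (32/25)² − 4·(1/2)·(-6669/4000) = 49729/10000 ; √disc = 223/100
  v_R = (−(32/25) + 223/100) / (2·(1/2)) = 19/20 m/s
check:
T_s = v_R/a_R = (19/20)/1 = 0.9500 s
reaction-phase robot travel = 0.9500·0.0800 = 0.0760 m
braking distance = 0.9500²/(2·1.0000) = 0.4512 m
human closes 1.2000·1.0300 = 1.2360 m
residual clearance needed = 0.1200+0.0250+0.0200 = 0.1650 m
sum ≈ 0.0760+0.4512+1.2360+0.1650 ≈ 1.9283 m = S ✓

v_R_max = 19/20 m/s = 0.9500 m/s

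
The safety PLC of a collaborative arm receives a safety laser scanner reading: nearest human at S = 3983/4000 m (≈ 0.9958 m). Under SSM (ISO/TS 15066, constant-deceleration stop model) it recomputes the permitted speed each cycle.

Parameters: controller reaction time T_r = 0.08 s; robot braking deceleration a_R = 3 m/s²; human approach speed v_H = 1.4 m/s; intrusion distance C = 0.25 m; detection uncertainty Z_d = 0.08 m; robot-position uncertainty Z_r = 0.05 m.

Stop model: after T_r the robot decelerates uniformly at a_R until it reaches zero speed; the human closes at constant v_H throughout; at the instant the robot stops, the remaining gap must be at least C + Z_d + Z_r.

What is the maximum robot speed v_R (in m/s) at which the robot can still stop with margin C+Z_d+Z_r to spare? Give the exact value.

v_R_max = 3/4 m/s = 0.7500 m/s

collect terms ⇒ (1/6)·v_R² + (41/75)·v_R + (-403/800) = 0
  disc = (41/75)² − 4·(1/6)·(-403/800) = 57121/90000 ; √disc = 239/300
  v_R = (−(41/75) + 239/300) / (2·(1/6)) = 3/4 m/s
check:
stop time T_s = (3/4)/3 = 0.2500 s
robot covers v_R·T_r = 0.7500·0.0800 = 0.0600 m before braking
braking distance = 0.7500²/(2·3.0000) = 0.0938 m
person approaches 1.4000·(0.0800+0.2500) = 0.4620 m
C+Z_d+Z_r = 0.2500+0.0800+0.0500 = 0.3800 m
sum ≈ 0.0600+0.0938+0.4620+0.3800 ≈ 0.9958 m = S ✓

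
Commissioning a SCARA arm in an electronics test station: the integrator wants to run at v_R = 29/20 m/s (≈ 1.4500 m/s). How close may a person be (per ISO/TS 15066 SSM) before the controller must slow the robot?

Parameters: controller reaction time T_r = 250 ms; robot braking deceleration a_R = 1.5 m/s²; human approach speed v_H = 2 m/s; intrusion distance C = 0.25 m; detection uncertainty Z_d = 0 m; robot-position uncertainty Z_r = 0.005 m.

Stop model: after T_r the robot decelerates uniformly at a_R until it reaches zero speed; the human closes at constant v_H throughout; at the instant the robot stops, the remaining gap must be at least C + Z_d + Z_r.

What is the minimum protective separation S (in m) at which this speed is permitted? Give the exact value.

stop time T_s = (29/20)/(3/2) = 0.9667 s
robot in T_r: 1.4500·0.2500 = 0.3625 m
robot under decel: 1.4500²/(2·1.5000) = 0.7008 m
human over T_r+T_s: 2.0000·(0.2500+0.9667) = 2.4333 m
margins: 0.2500+0.0000+0.0050 = 0.2550 m
S_min ≈ 0.3625+0.7008+2.4333+0.2550  ⇒  S_min = 2251/600 m

S_min = 2251/600 m = 3.7517 m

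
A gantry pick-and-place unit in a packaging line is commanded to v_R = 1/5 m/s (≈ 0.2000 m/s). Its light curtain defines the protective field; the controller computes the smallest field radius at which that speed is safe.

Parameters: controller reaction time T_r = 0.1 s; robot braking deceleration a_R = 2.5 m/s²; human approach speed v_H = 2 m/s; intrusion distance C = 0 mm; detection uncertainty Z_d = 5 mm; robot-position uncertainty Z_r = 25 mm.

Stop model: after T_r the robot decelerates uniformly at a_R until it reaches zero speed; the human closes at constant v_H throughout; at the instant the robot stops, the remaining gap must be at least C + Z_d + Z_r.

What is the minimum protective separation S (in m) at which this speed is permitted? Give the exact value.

stop time T_s = (1/5)/(5/2) = 0.0800 s
reaction-phase robot travel = 0.2000·0.1000 = 0.0200 m
braking distance = 0.2000²/(2·2.5000) = 0.0080 m
human closes 2.0000·0.1800 = 0.3600 m
C+Z_d+Z_r = 0.0000+0.0050+0.0250 = 0.0300 m
S_min ≈ 0.0200+0.0080+0.3600+0.0300  ⇒  S_min = 209/500 m

S_min = 209/500 m = 0.4180 m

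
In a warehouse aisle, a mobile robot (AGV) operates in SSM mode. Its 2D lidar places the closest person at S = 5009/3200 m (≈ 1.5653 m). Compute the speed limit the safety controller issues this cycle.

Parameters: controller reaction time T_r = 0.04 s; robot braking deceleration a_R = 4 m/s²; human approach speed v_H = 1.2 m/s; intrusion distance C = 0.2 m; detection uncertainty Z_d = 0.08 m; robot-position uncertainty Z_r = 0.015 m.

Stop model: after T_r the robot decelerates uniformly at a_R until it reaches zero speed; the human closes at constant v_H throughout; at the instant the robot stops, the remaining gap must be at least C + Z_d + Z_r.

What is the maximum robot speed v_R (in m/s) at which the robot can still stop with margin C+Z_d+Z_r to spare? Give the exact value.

collect terms ⇒ (1/8)·v_R² + (17/50)·v_R + (-19557/16000) = 0
  disc = (17/50)² − 4·(1/8)·(-19557/16000) = 116281/160000 ; √disc = 341/400
  v_R = (−(17/50) + 341/400) / (2·(1/8)) = 41/20 m/s
check:
braking lasts T_s = (41/20)/4 = 0.5125 s
robot in T_r: 2.0500·0.0400 = 0.0820 m
braking distance = 2.0500²/(2·4.0000) = 0.5253 m
human closes 1.2000·0.5525 = 0.6630 m
margins: 0.2000+0.0800+0.0150 = 0.2950 m
sum ≈ 0.0820+0.5253+0.6630+0.2950 ≈ 1.5653 m = S ✓

v_R_max = 41/20 m/s = 2.0500 m/s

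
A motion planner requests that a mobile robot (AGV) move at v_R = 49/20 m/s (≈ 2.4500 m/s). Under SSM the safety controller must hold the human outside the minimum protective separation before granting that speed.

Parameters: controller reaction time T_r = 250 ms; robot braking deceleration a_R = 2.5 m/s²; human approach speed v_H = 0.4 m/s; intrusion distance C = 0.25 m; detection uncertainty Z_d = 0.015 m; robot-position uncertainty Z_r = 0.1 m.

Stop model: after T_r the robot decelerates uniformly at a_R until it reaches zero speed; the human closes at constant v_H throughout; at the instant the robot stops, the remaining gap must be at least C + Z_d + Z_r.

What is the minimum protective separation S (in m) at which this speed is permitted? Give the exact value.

stop time T_s = (49/20)/(5/2) = 0.9800 s
reaction-phase robot travel = 2.4500·0.2500 = 0.6125 m
robot under decel: 2.4500²/(2·2.5000) = 1.2005 m
human closes 0.4000·1.2300 = 0.4920 m
residual clearance needed = 0.2500+0.0150+0.1000 = 0.3650 m
S_min ≈ 0.6125+1.2005+0.4920+0.3650  ⇒  S_min = 267/100 m

S_min = 267/100 m = 2.6700 m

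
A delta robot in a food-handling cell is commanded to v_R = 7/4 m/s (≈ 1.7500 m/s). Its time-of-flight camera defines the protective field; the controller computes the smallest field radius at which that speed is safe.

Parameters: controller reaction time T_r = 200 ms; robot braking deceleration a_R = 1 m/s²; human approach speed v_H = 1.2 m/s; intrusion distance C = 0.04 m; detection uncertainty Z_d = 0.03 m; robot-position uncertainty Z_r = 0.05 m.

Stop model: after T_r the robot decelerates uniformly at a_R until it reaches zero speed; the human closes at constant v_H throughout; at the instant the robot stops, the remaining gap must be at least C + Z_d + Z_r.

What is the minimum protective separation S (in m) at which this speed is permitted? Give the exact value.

S_min = 3473/800 m = 4.3412 m

T_s = v_R/a_R = (7/4)/1 = 1.7500 s
reaction-phase robot travel = 1.7500·0.2000 = 0.3500 m
braking distance = 1.7500²/(2·1.0000) = 1.5312 m
human closes 1.2000·1.9500 = 2.3400 m
C+Z_d+Z_r = 0.0400+0.0300+0.0500 = 0.1200 m
S_min ≈ 0.3500+1.5312+2.3400+0.1200  ⇒  S_min = 3473/800 m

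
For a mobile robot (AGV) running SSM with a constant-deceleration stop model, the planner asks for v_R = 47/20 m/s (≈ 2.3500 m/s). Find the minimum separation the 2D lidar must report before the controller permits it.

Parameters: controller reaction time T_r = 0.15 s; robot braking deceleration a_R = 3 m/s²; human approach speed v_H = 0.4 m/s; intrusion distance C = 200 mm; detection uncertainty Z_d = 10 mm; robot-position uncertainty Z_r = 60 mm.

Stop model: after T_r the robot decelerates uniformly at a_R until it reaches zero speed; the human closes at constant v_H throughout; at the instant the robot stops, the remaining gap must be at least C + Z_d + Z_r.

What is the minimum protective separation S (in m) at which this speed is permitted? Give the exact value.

braking lasts T_s = (47/20)/3 = 0.7833 s
robot covers v_R·T_r = 2.3500·0.1500 = 0.3525 m before braking
braking distance = 2.3500²/(2·3.0000) = 0.9204 m
person approaches 0.4000·(0.1500+0.7833) = 0.3733 m
C+Z_d+Z_r = 0.2000+0.0100+0.0600 = 0.2700 m
S_min ≈ 0.3525+0.9204+0.3733+0.2700  ⇒  S_min = 1533/800 m

S_min = 1533/800 m = 1.9163 m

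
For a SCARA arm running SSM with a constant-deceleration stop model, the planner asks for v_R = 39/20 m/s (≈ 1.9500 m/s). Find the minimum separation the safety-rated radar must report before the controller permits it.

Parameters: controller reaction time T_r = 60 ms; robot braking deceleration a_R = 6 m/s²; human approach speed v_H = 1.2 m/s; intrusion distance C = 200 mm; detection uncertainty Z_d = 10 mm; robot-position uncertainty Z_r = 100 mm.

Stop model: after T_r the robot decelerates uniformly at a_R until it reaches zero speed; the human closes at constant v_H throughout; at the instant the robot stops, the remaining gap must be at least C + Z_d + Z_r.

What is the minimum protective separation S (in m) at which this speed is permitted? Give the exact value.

S_min = 9647/8000 m = 1.2059 m

stop time T_s = (39/20)/6 = 0.3250 s
robot in T_r: 1.9500·0.0600 = 0.1170 m
braking distance = 1.9500²/(2·6.0000) = 0.3169 m
person approaches 1.2000·(0.0600+0.3250) = 0.4620 m
margins: 0.2000+0.0100+0.1000 = 0.3100 m
S_min ≈ 0.1170+0.3169+0.4620+0.3100  ⇒  S_min = 9647/8000 m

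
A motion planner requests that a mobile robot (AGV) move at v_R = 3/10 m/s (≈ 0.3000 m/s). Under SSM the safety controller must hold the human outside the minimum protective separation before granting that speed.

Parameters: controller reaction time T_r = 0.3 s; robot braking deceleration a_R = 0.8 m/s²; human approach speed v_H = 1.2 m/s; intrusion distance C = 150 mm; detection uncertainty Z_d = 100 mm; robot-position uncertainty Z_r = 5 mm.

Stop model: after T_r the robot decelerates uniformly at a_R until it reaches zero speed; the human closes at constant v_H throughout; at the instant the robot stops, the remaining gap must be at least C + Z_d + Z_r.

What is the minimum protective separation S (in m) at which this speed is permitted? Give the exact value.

S_min = 969/800 m = 1.2112 m

braking lasts T_s = (3/10)/(4/5) = 0.3750 s
robot covers v_R·T_r = 0.3000·0.3000 = 0.0900 m before braking
robot under decel: 0.3000²/(2·0.8000) = 0.0563 m
human over T_r+T_s: 1.2000·(0.3000+0.3750) = 0.8100 m
residual clearance needed = 0.1500+0.1000+0.0050 = 0.2550 m
S_min ≈ 0.0900+0.0563+0.8100+0.2550  ⇒  S_min = 969/800 m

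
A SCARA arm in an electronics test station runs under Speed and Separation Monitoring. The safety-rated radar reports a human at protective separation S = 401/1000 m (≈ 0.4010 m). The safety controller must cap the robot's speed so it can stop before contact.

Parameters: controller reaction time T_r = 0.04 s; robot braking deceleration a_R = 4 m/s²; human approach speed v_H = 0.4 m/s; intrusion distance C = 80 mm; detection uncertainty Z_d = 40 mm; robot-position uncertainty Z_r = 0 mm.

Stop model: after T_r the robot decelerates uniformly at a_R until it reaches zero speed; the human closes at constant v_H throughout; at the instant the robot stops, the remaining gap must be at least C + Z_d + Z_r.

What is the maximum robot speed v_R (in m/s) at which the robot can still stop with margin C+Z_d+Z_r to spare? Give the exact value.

quadratic (1/8)·v² + (7/50)·v + (-53/200) = 0
  disc = (7/50)² − 4·(1/8)·(-53/200) = 1521/10000 ; √disc = 39/100
  v_R = (−(7/50) + 39/100) / (2·(1/8)) = 1 m/s
check:
T_s = v_R/a_R = 1/4 = 0.2500 s
robot in T_r: 1.0000·0.0400 = 0.0400 m
braking distance = 1.0000²/(2·4.0000) = 0.1250 m
person approaches 0.4000·(0.0400+0.2500) = 0.1160 m
margins: 0.0800+0.0400+0.0000 = 0.1200 m
sum ≈ 0.0400+0.1250+0.1160+0.1200 ≈ 0.4010 m = S ✓

v_R_max = 1 m/s = 1.0000 m/s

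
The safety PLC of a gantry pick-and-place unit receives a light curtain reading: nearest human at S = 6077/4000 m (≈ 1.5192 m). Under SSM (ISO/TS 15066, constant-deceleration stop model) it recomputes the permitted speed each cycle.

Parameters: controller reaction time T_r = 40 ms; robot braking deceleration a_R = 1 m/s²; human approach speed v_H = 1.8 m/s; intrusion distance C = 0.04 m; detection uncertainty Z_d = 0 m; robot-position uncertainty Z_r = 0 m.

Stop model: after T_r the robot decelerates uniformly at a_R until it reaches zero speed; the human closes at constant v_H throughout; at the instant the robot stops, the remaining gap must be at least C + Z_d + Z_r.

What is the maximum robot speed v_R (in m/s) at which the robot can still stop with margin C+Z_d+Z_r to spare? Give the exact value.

v_R_max = 13/20 m/s = 0.6500 m/s

collect terms ⇒ (1/2)·v_R² + (46/25)·v_R + (-5629/4000) = 0
  disc = (46/25)² − 4·(1/2)·(-5629/4000) = 62001/10000 ; √disc = 249/100
  v_R = (−(46/25) + 249/100) / (2·(1/2)) = 13/20 m/s
check:
braking lasts T_s = (13/20)/1 = 0.6500 s
reaction-phase robot travel = 0.6500·0.0400 = 0.0260 m
braking distance = 0.6500²/(2·1.0000) = 0.2112 m
human over T_r+T_s: 1.8000·(0.0400+0.6500) = 1.2420 m
C+Z_d+Z_r = 0.0400+0.0000+0.0000 = 0.0400 m
sum ≈ 0.0260+0.2112+1.2420+0.0400 ≈ 1.5192 m = S ✓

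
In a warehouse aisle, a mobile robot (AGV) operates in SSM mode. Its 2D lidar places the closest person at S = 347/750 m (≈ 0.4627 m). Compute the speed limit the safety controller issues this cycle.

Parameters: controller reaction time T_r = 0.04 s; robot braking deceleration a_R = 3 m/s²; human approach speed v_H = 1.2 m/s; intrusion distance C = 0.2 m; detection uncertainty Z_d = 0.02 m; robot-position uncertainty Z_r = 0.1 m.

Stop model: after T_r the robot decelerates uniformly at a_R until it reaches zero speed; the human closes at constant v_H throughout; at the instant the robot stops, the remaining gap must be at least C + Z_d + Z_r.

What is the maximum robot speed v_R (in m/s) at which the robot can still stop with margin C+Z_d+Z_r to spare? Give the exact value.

collect terms ⇒ (1/6)·v_R² + (11/25)·v_R + (-71/750) = 0
  disc = (11/25)² − 4·(1/6)·(-71/750) = 1444/5625 ; √disc = 38/75
  v_R = (−(11/25) + 38/75) / (2·(1/6)) = 1/5 m/s
check:
T_s = v_R/a_R = (1/5)/3 = 0.0667 s
reaction-phase robot travel = 0.2000·0.0400 = 0.0080 m
braking distance = 0.2000²/(2·3.0000) = 0.0067 m
person approaches 1.2000·(0.0400+0.0667) = 0.1280 m
residual clearance needed = 0.2000+0.0200+0.1000 = 0.3200 m
sum ≈ 0.0080+0.0067+0.1280+0.3200 ≈ 0.4627 m = S ✓

v_R_max = 1/5 m/s = 0.2000 m/s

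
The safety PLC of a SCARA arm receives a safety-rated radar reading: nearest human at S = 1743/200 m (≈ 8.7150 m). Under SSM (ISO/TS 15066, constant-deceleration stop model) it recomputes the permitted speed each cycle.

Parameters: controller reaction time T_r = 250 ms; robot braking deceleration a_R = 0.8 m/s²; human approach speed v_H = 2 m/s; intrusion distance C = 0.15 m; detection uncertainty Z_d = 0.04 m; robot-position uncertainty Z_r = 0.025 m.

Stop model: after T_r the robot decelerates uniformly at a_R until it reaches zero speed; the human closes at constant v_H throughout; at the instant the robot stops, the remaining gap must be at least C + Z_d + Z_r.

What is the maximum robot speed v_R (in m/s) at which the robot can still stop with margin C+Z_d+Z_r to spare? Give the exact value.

collect terms ⇒ (5/8)·v_R² + (11/4)·v_R + (-8) = 0
  disc = (11/4)² − 4·(5/8)·(-8) = 441/16 ; √disc = 21/4
  v_R = (−(11/4) + 21/4) / (2·(5/8)) = 2 m/s
check:
braking lasts T_s = 2/(4/5) = 2.5000 s
reaction-phase robot travel = 2.0000·0.2500 = 0.5000 m
robot under decel: 2.0000²/(2·0.8000) = 2.5000 m
human closes 2.0000·2.7500 = 5.5000 m
C+Z_d+Z_r = 0.1500+0.0400+0.0250 = 0.2150 m
sum ≈ 0.5000+2.5000+5.5000+0.2150 ≈ 8.7150 m = S ✓

v_R_max = 2 m/s = 2.0000 m/s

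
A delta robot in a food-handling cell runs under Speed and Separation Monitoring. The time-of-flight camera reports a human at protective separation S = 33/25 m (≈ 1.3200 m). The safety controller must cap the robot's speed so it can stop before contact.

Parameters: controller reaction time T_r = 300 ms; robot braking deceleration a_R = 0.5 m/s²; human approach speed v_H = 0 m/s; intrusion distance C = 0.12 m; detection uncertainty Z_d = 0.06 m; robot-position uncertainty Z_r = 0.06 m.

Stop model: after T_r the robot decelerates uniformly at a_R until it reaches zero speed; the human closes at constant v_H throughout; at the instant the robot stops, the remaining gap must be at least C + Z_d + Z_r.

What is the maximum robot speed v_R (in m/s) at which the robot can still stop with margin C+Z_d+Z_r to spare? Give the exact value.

v_R_max = 9/10 m/s = 0.9000 m/s

quadratic (1)·v² + (3/10)·v + (-27/25) = 0
  disc = (3/10)² − 4·(1)·(-27/25) = 441/100 ; √disc = 21/10
  v_R = (−(3/10) + 21/10) / (2·(1)) = 9/10 m/s
check:
T_s = v_R/a_R = (9/10)/(1/2) = 1.8000 s
reaction-phase robot travel = 0.9000·0.3000 = 0.2700 m
robot covers 0.9000·1.8000 − ½·0.5000·1.8000² = 0.8100 m while stopping
human closes 0.0000·2.1000 = 0.0000 m
C+Z_d+Z_r = 0.1200+0.0600+0.0600 = 0.2400 m
sum ≈ 0.2700+0.8100+0.0000+0.2400 ≈ 1.3200 m = S ✓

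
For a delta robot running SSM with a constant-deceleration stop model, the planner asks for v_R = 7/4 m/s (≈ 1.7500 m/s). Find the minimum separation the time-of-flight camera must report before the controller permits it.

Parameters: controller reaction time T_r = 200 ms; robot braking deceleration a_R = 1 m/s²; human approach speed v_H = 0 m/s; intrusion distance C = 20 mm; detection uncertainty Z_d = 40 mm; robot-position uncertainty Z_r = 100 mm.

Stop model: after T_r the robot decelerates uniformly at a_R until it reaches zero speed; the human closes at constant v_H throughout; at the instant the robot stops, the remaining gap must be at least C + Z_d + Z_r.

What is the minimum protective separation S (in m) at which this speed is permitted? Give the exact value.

S_min = 1633/800 m = 2.0412 m

stop time T_s = (7/4)/1 = 1.7500 s
reaction-phase robot travel = 1.7500·0.2000 = 0.3500 m
robot covers 1.7500·1.7500 − ½·1.0000·1.7500² = 1.5312 m while stopping
human over T_r+T_s: 0.0000·(0.2000+1.7500) = 0.0000 m
residual clearance needed = 0.0200+0.0400+0.1000 = 0.1600 m
S_min ≈ 0.3500+1.5312+0.0000+0.1600  ⇒  S_min = 1633/800 m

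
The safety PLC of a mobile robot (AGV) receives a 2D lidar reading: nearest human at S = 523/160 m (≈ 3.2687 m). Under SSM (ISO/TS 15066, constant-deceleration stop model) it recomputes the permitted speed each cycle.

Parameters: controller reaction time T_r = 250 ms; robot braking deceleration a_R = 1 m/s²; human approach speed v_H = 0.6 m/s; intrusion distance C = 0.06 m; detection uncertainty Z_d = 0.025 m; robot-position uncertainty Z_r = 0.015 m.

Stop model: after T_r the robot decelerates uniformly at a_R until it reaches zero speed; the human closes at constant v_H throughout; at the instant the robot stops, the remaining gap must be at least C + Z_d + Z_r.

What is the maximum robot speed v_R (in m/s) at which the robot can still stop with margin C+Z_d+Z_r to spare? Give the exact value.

v_R_max = 7/4 m/s = 1.7500 m/s

collect terms ⇒ (1/2)·v_R² + (17/20)·v_R + (-483/160) = 0
  disc = (17/20)² − 4·(1/2)·(-483/160) = 169/25 ; √disc = 13/5
  v_R = (−(17/20) + 13/5) / (2·(1/2)) = 7/4 m/s
check:
T_s = v_R/a_R = (7/4)/1 = 1.7500 s
reaction-phase robot travel = 1.7500·0.2500 = 0.4375 m
robot under decel: 1.7500²/(2·1.0000) = 1.5312 m
human closes 0.6000·2.0000 = 1.2000 m
margins: 0.0600+0.0250+0.0150 = 0.1000 m
sum ≈ 0.4375+1.5312+1.2000+0.1000 ≈ 3.2687 m = S ✓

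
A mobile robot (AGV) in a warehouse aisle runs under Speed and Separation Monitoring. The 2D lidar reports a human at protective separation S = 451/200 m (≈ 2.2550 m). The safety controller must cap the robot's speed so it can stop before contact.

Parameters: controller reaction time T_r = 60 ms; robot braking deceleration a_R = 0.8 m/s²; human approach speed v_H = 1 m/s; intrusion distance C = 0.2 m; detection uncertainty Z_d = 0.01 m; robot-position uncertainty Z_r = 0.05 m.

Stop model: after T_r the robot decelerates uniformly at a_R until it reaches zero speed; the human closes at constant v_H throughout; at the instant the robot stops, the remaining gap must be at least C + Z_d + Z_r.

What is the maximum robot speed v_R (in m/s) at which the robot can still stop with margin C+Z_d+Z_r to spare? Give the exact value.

v_R_max = 1 m/s = 1.0000 m/s

collect terms ⇒ (5/8)·v_R² + (131/100)·v_R + (-387/200) = 0
  disc = (131/100)² − 4·(5/8)·(-387/200) = 4096/625 ; √disc = 64/25
  v_R = (−(131/100) + 64/25) / (2·(5/8)) = 1 m/s
check:
braking lasts T_s = 1/(4/5) = 1.2500 s
reaction-phase robot travel = 1.0000·0.0600 = 0.0600 m
robot under decel: 1.0000²/(2·0.8000) = 0.6250 m
human closes 1.0000·1.3100 = 1.3100 m
margins: 0.2000+0.0100+0.0500 = 0.2600 m
sum ≈ 0.0600+0.6250+1.3100+0.2600 ≈ 2.2550 m = S ✓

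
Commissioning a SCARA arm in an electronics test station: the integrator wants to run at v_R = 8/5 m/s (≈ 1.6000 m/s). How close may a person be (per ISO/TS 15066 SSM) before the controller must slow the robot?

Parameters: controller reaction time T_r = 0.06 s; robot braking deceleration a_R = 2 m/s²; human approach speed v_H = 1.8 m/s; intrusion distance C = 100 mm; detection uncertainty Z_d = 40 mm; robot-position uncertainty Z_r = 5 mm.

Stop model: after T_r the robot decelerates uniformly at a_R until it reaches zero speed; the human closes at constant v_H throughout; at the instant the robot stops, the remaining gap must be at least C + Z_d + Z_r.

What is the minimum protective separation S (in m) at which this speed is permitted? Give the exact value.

S_min = 2429/1000 m = 2.4290 m

braking lasts T_s = (8/5)/2 = 0.8000 s
robot covers v_R·T_r = 1.6000·0.0600 = 0.0960 m before braking
robot covers 1.6000·0.8000 − ½·2.0000·0.8000² = 0.6400 m while stopping
human closes 1.8000·0.8600 = 1.5480 m
margins: 0.1000+0.0400+0.0050 = 0.1450 m
S_min ≈ 0.0960+0.6400+1.5480+0.1450  ⇒  S_min = 2429/1000 m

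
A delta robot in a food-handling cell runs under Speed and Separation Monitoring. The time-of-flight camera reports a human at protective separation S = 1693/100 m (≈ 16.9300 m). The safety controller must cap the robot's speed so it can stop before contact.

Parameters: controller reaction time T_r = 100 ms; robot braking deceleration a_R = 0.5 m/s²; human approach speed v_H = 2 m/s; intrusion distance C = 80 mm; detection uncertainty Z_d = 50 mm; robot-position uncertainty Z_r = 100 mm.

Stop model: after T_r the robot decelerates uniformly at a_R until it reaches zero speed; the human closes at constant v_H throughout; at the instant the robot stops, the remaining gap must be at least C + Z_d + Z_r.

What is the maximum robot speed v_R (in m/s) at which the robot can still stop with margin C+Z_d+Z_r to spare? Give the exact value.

v_R_max = 5/2 m/s = 2.5000 m/s

collect terms ⇒ (1)·v_R² + (41/10)·v_R + (-33/2) = 0
  disc = (41/10)² − 4·(1)·(-33/2) = 8281/100 ; √disc = 91/10
  v_R = (−(41/10) + 91/10) / (2·(1)) = 5/2 m/s
check:
T_s = v_R/a_R = (5/2)/(1/2) = 5.0000 s
robot in T_r: 2.5000·0.1000 = 0.2500 m
braking distance = 2.5000²/(2·0.5000) = 6.2500 m
human over T_r+T_s: 2.0000·(0.1000+5.0000) = 10.2000 m
margins: 0.0800+0.0500+0.1000 = 0.2300 m
sum ≈ 0.2500+6.2500+10.2000+0.2300 ≈ 16.9300 m = S ✓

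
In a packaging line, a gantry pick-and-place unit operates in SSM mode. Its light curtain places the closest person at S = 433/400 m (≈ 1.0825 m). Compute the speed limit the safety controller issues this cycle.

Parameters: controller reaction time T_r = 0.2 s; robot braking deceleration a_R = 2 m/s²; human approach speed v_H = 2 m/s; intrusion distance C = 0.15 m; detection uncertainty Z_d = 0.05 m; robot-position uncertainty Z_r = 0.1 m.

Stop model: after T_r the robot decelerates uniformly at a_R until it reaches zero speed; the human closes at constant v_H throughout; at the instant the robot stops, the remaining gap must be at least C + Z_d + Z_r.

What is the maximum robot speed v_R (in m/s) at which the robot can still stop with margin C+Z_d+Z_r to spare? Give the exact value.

collect terms ⇒ (1/4)·v_R² + (6/5)·v_R + (-153/400) = 0
  disc = (6/5)² − 4·(1/4)·(-153/400) = 729/400 ; √disc = 27/20
  v_R = (−(6/5) + 27/20) / (2·(1/4)) = 3/10 m/s
check:
stop time T_s = (3/10)/2 = 0.1500 s
robot in T_r: 0.3000·0.2000 = 0.0600 m
braking distance = 0.3000²/(2·2.0000) = 0.0225 m
human over T_r+T_s: 2.0000·(0.2000+0.1500) = 0.7000 m
C+Z_d+Z_r = 0.1500+0.0500+0.1000 = 0.3000 m
sum ≈ 0.0600+0.0225+0.7000+0.3000 ≈ 1.0825 m = S ✓

v_R_max = 3/10 m/s = 0.3000 m/s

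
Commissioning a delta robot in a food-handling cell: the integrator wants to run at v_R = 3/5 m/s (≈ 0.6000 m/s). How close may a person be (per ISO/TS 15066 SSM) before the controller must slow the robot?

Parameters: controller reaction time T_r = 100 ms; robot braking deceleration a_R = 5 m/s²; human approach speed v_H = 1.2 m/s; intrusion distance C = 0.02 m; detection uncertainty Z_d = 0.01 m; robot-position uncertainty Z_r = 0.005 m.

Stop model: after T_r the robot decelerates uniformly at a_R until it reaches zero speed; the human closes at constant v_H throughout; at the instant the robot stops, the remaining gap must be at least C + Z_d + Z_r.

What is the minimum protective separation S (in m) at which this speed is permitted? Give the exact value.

braking lasts T_s = (3/5)/5 = 0.1200 s
reaction-phase robot travel = 0.6000·0.1000 = 0.0600 m
robot covers 0.6000·0.1200 − ½·5.0000·0.1200² = 0.0360 m while stopping
human over T_r+T_s: 1.2000·(0.1000+0.1200) = 0.2640 m
margins: 0.0200+0.0100+0.0050 = 0.0350 m
S_min ≈ 0.0600+0.0360+0.2640+0.0350  ⇒  S_min = 79/200 m

S_min = 79/200 m = 0.3950 m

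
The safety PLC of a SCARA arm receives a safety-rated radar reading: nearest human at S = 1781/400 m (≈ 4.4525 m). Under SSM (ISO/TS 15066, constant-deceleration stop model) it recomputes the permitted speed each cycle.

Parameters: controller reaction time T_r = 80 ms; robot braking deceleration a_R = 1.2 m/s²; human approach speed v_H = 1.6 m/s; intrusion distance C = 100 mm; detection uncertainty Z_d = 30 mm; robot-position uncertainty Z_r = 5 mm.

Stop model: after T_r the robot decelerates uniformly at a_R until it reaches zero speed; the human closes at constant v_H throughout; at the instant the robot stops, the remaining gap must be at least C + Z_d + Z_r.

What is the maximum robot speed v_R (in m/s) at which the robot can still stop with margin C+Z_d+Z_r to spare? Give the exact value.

v_R_max = 19/10 m/s = 1.9000 m/s

at the boundary: (5/12)·v² + (106/75)·v + (-8379/2000) = 0
  disc = (106/75)² − 4·(5/12)·(-8379/2000) = 808201/90000 ; √disc = 899/300
  v_R = (−(106/75) + 899/300) / (2·(5/12)) = 19/10 m/s
check:
braking lasts T_s = (19/10)/(6/5) = 1.5833 s
reaction-phase robot travel = 1.9000·0.0800 = 0.1520 m
robot covers 1.9000·1.5833 − ½·1.2000·1.5833² = 1.5042 m while stopping
human closes 1.6000·1.6633 = 2.6613 m
margins: 0.1000+0.0300+0.0050 = 0.1350 m
sum ≈ 0.1520+1.5042+2.6613+0.1350 ≈ 4.4525 m = S ✓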